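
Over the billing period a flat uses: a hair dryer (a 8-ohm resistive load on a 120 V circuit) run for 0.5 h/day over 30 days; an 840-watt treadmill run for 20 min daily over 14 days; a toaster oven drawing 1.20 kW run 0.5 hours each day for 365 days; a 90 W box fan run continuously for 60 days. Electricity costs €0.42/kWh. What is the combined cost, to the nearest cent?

hair dryer: Power = V²/R = 120²/8 = 1800 W = 1.8 kW
hair dryer: Runtime = 0.5 h/day × 30 days = 15 h
hair dryer: 1.8 kW × 15 h = 27 kWh
treadmill: Runtime = 20 min × 14 = 280 min = 4.666666… h
treadmill: 0.84 kW × 4.666666… h = 3.92 kWh
toaster oven: Runtime = 0.5 h/day × 365 days = 182.5 h
toaster oven: 1.2 kW × 182.5 h = 219 kWh
box fan: Runtime = 24 h × 60 = 1440 h
box fan: 0.09 kW × 1440 h = 129.6 kWh
Total energy = 379.52 kWh
Cost = 379.52 × €0.42 = €159.40

€159.40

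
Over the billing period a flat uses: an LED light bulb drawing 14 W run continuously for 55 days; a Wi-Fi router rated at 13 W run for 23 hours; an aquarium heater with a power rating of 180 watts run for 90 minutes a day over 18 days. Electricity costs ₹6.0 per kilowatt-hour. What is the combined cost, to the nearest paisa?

LED light bulb: Runtime = 24 h × 55 = 1320 h
LED light bulb: 0.014 kW × 1320 h = 18.48 kWh
Wi-Fi router: 0.013 kW × 23 h = 0.299 kWh
aquarium heater: Runtime = 90 min × 18 = 1620 min = 27 h
aquarium heater: 0.18 kW × 27 h = 4.86 kWh
Total energy = 23.639 kWh
Cost = 23.639 × ₹6.0 = ₹141.83

₹141.83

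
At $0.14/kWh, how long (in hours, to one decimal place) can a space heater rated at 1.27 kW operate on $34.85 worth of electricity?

196.0 h

Energy available = $34.85 ÷ $0.14/kWh = 248.9286 kWh
Hours = 248.9286 kWh ÷ 1.27 kW = 196.0 h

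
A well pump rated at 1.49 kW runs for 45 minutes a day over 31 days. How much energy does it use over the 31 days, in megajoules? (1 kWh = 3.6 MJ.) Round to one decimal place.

124.7 MJ

Runtime = 45 min × 31 = 1395 min = 23.25 h
Energy = 1.49 kW × 23.25 h = 34.6425 kWh
= 34.6425 × 3.6 MJ = 124.7 MJ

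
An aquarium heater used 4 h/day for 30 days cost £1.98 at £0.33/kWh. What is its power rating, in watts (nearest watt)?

50 W

Energy = £1.98 ÷ £0.33/kWh = 6 kWh
Runtime = 4 h/day × 30 days = 120 h
Power = 6 kWh ÷ 120 h = 0.05 kW = 50 W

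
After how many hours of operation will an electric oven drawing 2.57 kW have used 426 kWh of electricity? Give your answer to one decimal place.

Hours = 426 kWh ÷ 2.57 kW = 165.8 h

165.8 h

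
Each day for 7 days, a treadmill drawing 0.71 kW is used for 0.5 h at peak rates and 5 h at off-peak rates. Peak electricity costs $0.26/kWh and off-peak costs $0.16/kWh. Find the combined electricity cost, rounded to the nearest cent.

Peak energy = 0.71 kW × 0.5 h × 7 = 2.485 kWh
Off-peak energy = 0.71 kW × 5 h × 7 = 24.85 kWh
Cost = 2.485 × $0.26 + 24.85 × $0.16 = $0.6461 + $3.976 = $4.62

$4.62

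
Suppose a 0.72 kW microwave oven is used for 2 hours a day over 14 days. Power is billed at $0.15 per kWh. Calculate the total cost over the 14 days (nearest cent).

$3.02

Runtime = 2 h/day × 14 days = 28 h
Energy = 0.72 kW × 28 h = 20.16 kWh
Cost = 20.16 kWh × $0.15/kWh = $3.02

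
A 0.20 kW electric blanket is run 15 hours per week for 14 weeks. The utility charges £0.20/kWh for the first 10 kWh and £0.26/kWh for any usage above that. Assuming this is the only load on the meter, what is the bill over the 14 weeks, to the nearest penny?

Runtime = 15 h/week × 14 weeks = 210 h
Energy = 0.2 kW × 210 h = 42 kWh
Tier 1 (0–10 kWh): 10 × £0.20 = £2
Above 10 kWh: 32 × £0.26 = £8.32
Bill = £10.32

£10.32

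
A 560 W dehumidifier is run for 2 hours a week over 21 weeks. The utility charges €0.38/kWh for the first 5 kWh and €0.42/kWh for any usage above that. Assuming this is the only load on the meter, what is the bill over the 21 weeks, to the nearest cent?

€9.68

Runtime = 2 h/week × 21 weeks = 42 h
Energy = 0.56 kW × 42 h = 23.52 kWh
Tier 1 (0–5 kWh): 5 × €0.38 = €1.9
Above 5 kWh: 18.52 × €0.42 = €7.7784
Bill = €9.68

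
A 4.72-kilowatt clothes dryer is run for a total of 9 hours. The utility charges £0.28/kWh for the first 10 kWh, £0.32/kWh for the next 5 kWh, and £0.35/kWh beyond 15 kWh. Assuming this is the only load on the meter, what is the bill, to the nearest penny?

Energy = 4.72 kW × 9 h = 42.48 kWh
Tier 1 (0–10 kWh): 10 × £0.28 = £2.8
Tier 2 (10–15 kWh): 5 × £0.32 = £1.6
Above 15 kWh: 27.48 × £0.35 = £9.618
Bill = £14.02

£14.02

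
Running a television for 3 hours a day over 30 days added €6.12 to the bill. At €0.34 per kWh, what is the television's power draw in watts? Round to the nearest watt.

200 W

Energy = €6.12 ÷ €0.34/kWh = 18 kWh
Runtime = 3 h/day × 30 days = 90 h
Power = 18 kWh ÷ 90 h = 0.2 kW = 200 W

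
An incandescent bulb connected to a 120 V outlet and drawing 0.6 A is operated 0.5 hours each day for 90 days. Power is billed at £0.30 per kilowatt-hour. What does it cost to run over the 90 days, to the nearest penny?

£0.97

Power = 0.6 A × 120 V = 72 W = 0.072 kW
Runtime = 0.5 h/day × 90 days = 45 h
Energy = 0.072 kW × 45 h = 3.24 kWh
Cost = 3.24 kWh × £0.30/kWh = £0.97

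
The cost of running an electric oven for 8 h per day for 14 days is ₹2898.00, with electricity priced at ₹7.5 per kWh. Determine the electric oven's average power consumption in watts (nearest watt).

Energy = ₹2898.00 ÷ ₹7.5/kWh = 386.4 kWh
Runtime = 8 h/day × 14 days = 112 h
Power = 386.4 kWh ÷ 112 h = 3.45 kW = 3450 W

3450 W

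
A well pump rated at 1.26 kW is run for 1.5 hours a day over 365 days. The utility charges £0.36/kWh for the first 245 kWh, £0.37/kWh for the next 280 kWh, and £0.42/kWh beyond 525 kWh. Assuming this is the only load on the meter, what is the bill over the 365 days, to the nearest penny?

Runtime = 1.5 h/day × 365 days = 547.5 h
Energy = 1.26 kW × 547.5 h = 689.85 kWh
Tier 1 (0–245 kWh): 245 × £0.36 = £88.2
Tier 2 (245–525 kWh): 280 × £0.37 = £103.6
Above 525 kWh: 164.85 × £0.42 = £69.237
Bill = £261.04

£261.04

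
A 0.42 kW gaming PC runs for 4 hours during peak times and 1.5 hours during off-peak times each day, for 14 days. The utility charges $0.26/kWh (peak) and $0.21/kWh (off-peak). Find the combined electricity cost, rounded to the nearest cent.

$7.97

Peak energy = 0.42 kW × 4 h × 14 = 23.52 kWh
Off-peak energy = 0.42 kW × 1.5 h × 14 = 8.82 kWh
Cost = 23.52 × $0.26 + 8.82 × $0.21 = $6.1152 + $1.8522 = $7.97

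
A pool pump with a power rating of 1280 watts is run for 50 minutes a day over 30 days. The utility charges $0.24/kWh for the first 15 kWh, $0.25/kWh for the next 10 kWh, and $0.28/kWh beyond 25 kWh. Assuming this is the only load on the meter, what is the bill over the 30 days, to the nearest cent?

$8.06

Runtime = 50 min × 30 = 1500 min = 25 h
Energy = 1.28 kW × 25 h = 32 kWh
Tier 1 (0–15 kWh): 15 × $0.24 = $3.6
Tier 2 (15–25 kWh): 10 × $0.25 = $2.5
Above 25 kWh: 7 × $0.28 = $1.96
Bill = $8.06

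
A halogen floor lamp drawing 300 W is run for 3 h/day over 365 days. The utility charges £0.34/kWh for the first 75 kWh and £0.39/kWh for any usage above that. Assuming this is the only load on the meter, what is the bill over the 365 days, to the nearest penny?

Runtime = 3 h/day × 365 days = 1095 h
Energy = 0.3 kW × 1095 h = 328.5 kWh
Tier 1 (0–75 kWh): 75 × £0.34 = £25.5
Above 75 kWh: 253.5 × £0.39 = £98.865
Bill = £124.37

£124.37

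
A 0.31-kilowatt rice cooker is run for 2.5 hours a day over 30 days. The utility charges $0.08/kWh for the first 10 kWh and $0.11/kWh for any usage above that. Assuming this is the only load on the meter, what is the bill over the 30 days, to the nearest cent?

Runtime = 2.5 h/day × 30 days = 75 h
Energy = 0.31 kW × 75 h = 23.25 kWh
Tier 1 (0–10 kWh): 10 × $0.08 = $0.8
Above 10 kWh: 13.25 × $0.11 = $1.4575
Bill = $2.26

$2.26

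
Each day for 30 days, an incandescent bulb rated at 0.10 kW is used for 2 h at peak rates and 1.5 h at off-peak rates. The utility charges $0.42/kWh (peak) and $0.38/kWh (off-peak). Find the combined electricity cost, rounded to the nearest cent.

$4.23

Peak energy = 0.1 kW × 2 h × 30 = 6 kWh
Off-peak energy = 0.1 kW × 1.5 h × 30 = 4.5 kWh
Cost = 6 × $0.42 + 4.5 × $0.38 = $2.52 + $1.71 = $4.23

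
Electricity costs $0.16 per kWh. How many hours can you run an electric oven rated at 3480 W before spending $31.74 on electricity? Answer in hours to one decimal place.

57.0 h

Energy available = $31.74 ÷ $0.16/kWh = 198.375 kWh
Hours = 198.375 kWh ÷ 3.48 kW = 57.0 h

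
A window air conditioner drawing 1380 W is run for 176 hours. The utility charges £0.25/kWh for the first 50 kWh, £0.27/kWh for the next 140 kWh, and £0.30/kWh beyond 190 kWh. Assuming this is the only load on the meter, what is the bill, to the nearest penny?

£66.16

Energy = 1.38 kW × 176 h = 242.88 kWh
Tier 1 (0–50 kWh): 50 × £0.25 = £12.5
Tier 2 (50–190 kWh): 140 × £0.27 = £37.8
Above 190 kWh: 52.88 × £0.30 = £15.864
Bill = £66.16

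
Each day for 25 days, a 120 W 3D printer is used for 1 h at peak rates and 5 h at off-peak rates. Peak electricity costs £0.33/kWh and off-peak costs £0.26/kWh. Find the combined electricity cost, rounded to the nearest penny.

Peak energy = 0.12 kW × 1 h × 25 = 3 kWh
Off-peak energy = 0.12 kW × 5 h × 25 = 15 kWh
Cost = 3 × £0.33 + 15 × £0.26 = £0.99 + £3.9 = £4.89

£4.89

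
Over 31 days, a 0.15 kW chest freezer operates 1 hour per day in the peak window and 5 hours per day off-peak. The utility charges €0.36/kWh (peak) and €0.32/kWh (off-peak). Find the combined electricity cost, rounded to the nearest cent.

€9.11

Peak energy = 0.15 kW × 1 h × 31 = 4.65 kWh
Off-peak energy = 0.15 kW × 5 h × 31 = 23.25 kWh
Cost = 4.65 × €0.36 + 23.25 × €0.32 = €1.674 + €7.44 = €9.11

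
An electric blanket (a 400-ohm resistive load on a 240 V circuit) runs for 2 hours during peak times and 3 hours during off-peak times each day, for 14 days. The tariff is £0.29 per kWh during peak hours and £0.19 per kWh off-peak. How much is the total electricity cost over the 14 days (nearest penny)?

£2.32

Power = V²/R = 240²/400 = 144 W = 0.144 kW
Peak energy = 0.144 kW × 2 h × 14 = 4.032 kWh
Off-peak energy = 0.144 kW × 3 h × 14 = 6.048 kWh
Cost = 4.032 × £0.29 + 6.048 × £0.19 = £1.16928 + £1.14912 = £2.32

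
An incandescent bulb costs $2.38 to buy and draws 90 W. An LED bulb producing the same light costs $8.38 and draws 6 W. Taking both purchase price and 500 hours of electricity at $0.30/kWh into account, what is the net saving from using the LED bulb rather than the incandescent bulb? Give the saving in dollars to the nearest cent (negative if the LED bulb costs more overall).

$6.60

incandescent bulb: $2.38 + (90/1000) kW × 500 h × $0.30 = $2.38 + $13.5 = $15.88
LED bulb: $8.38 + (6/1000) kW × 500 h × $0.30 = $8.38 + $0.9 = $9.28
Saving = $15.88 − $9.28 = $6.6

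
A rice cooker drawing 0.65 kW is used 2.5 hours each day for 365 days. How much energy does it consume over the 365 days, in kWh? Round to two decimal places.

Runtime = 2.5 h/day × 365 days = 912.5 h
Energy = 0.65 kW × 912.5 h = 593.125 kWh ≈ 593.13 kWh

593.13 kWh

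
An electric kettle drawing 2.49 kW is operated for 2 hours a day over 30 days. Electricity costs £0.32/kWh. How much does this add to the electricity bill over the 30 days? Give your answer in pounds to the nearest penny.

£47.81

Runtime = 2 h/day × 30 days = 60 h
Energy = 2.49 kW × 60 h = 149.4 kWh
Cost = 149.4 kWh × £0.32/kWh = £47.81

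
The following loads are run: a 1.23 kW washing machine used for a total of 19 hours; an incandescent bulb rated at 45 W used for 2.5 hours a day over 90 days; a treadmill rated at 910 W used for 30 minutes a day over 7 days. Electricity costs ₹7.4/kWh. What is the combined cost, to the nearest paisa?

₹271.43

washing machine: 1.23 kW × 19 h = 23.37 kWh
incandescent bulb: Runtime = 2.5 h/day × 90 days = 225 h
incandescent bulb: 0.045 kW × 225 h = 10.125 kWh
treadmill: Runtime = 30 min × 7 = 210 min = 3.5 h
treadmill: 0.91 kW × 3.5 h = 3.185 kWh
Total energy = 36.68 kWh
Cost = 36.68 × ₹7.4 = ₹271.43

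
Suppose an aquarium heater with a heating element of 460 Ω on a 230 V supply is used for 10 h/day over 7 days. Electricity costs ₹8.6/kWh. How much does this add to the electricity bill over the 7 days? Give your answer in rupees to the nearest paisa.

₹69.23

Power = V²/R = 230²/460 = 115 W = 0.115 kW
Runtime = 10 h/day × 7 days = 70 h
Energy = 0.115 kW × 70 h = 8.05 kWh
Cost = 8.05 kWh × ₹8.6/kWh = ₹69.23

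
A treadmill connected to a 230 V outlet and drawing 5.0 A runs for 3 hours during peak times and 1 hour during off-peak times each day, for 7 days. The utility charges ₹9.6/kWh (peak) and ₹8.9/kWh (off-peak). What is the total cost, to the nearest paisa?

Power = 5.0 A × 230 V = 1150 W = 1.15 kW
Peak energy = 1.15 kW × 3 h × 7 = 24.15 kWh
Off-peak energy = 1.15 kW × 1 h × 7 = 8.05 kWh
Cost = 24.15 × ₹9.6 + 8.05 × ₹8.9 = ₹231.84 + ₹71.645 = ₹303.49

₹303.49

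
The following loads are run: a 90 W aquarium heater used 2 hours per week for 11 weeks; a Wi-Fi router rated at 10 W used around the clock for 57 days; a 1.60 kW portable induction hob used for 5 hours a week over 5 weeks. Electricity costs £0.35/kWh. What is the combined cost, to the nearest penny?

£19.48

aquarium heater: Runtime = 2 h/week × 11 weeks = 22 h
aquarium heater: 0.09 kW × 22 h = 1.98 kWh
Wi-Fi router: Runtime = 24 h × 57 = 1368 h
Wi-Fi router: 0.01 kW × 1368 h = 13.68 kWh
portable induction hob: Runtime = 5 h/week × 5 weeks = 25 h
portable induction hob: 1.6 kW × 25 h = 40 kWh
Total energy = 55.66 kWh
Cost = 55.66 × £0.35 = £19.48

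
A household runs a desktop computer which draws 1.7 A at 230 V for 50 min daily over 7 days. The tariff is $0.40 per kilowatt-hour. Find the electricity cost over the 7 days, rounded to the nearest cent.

$0.91

Power = 1.7 A × 230 V = 391 W = 0.391 kW
Runtime = 50 min × 7 = 350 min = 5.833333… h
Energy = 0.391 kW × 5.833333… h = 2.280833… kWh
Cost = 2.280833… kWh × $0.40/kWh = $0.91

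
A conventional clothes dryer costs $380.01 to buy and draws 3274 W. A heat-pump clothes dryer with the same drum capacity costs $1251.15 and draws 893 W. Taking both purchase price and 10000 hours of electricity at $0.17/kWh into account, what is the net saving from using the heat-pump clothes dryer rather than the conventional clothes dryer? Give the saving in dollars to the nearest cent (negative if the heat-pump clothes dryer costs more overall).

conventional clothes dryer: $380.01 + (3274/1000) kW × 10000 h × $0.17 = $380.01 + $5565.8 = $5945.81
heat-pump clothes dryer: $1251.15 + (893/1000) kW × 10000 h × $0.17 = $1251.15 + $1518.1 = $2769.25
Saving = $5945.81 − $2769.25 = $3176.56

$3176.56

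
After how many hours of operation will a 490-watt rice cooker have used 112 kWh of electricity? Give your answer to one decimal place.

Hours = 112 kWh ÷ 0.49 kW = 228.6 h

228.6 h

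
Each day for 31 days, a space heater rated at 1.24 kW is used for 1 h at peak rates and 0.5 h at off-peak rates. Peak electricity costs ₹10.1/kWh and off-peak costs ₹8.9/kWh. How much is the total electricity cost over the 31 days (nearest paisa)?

Peak energy = 1.24 kW × 1 h × 31 = 38.44 kWh
Off-peak energy = 1.24 kW × 0.5 h × 31 = 19.22 kWh
Cost = 38.44 × ₹10.1 + 19.22 × ₹8.9 = ₹388.244 + ₹171.058 = ₹559.30

₹559.30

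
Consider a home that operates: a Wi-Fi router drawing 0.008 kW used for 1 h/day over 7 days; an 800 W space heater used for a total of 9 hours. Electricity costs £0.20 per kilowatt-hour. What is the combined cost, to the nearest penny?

Wi-Fi router: Runtime = 1 h/day × 7 days = 7 h
Wi-Fi router: 0.008 kW × 7 h = 0.056 kWh
space heater: 0.8 kW × 9 h = 7.2 kWh
Total energy = 7.256 kWh
Cost = 7.256 × £0.20 = £1.45

£1.45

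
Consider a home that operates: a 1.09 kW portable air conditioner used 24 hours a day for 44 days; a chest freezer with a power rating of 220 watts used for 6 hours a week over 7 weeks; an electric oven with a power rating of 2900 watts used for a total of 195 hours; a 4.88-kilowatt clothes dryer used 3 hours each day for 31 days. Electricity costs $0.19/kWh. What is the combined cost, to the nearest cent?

$414.13

portable air conditioner: Runtime = 24 h × 44 = 1056 h
portable air conditioner: 1.09 kW × 1056 h = 1151.04 kWh
chest freezer: Runtime = 6 h/week × 7 weeks = 42 h
chest freezer: 0.22 kW × 42 h = 9.24 kWh
electric oven: 2.9 kW × 195 h = 565.5 kWh
clothes dryer: Runtime = 3 h/day × 31 days = 93 h
clothes dryer: 4.88 kW × 93 h = 453.84 kWh
Total energy = 2179.62 kWh
Cost = 2179.62 × $0.19 = $414.13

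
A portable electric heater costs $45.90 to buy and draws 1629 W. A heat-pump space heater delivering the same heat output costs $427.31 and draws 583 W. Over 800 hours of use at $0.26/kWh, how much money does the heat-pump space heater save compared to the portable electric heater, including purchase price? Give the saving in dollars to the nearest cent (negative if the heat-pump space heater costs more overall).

portable electric heater: $45.90 + (1629/1000) kW × 800 h × $0.26 = $45.90 + $338.832 = $384.732
heat-pump space heater: $427.31 + (583/1000) kW × 800 h × $0.26 = $427.31 + $121.264 = $548.574
Saving = $384.732 − $548.574 = −$163.842 → -$163.84

-$163.84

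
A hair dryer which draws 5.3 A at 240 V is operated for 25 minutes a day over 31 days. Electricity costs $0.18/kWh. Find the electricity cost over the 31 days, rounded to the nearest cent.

$2.96

Power = 5.3 A × 240 V = 1272 W = 1.272 kW
Runtime = 25 min × 31 = 775 min = 12.916666… h
Energy = 1.272 kW × 12.916666… h = 16.43 kWh
Cost = 16.43 kWh × $0.18/kWh = $2.96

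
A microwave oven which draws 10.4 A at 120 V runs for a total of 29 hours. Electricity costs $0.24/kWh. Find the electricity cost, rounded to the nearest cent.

Power = 10.4 A × 120 V = 1248 W = 1.248 kW
Energy = 1.248 kW × 29 h = 36.192 kWh
Cost = 36.192 kWh × $0.24/kWh = $8.69

$8.69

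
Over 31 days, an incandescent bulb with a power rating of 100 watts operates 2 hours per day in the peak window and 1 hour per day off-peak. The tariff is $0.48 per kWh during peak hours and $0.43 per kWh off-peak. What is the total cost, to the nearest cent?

Peak energy = 0.1 kW × 2 h × 31 = 6.2 kWh
Off-peak energy = 0.1 kW × 1 h × 31 = 3.1 kWh
Cost = 6.2 × $0.48 + 3.1 × $0.43 = $2.976 + $1.333 = $4.31

$4.31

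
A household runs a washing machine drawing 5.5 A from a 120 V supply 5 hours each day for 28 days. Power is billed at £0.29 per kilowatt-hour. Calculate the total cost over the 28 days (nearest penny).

Power = 5.5 A × 120 V = 660 W = 0.66 kW
Runtime = 5 h/day × 28 days = 140 h
Energy = 0.66 kW × 140 h = 92.4 kWh
Cost = 92.4 kWh × £0.29/kWh = £26.80

£26.80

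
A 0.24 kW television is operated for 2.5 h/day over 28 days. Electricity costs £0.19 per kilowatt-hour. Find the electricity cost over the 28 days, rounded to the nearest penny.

Runtime = 2.5 h/day × 28 days = 70 h
Energy = 0.24 kW × 70 h = 16.8 kWh
Cost = 16.8 kWh × £0.19/kWh = £3.19

£3.19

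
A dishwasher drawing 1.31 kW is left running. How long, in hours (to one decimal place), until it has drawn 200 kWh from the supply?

152.7 h

Hours = 200 kWh ÷ 1.31 kW = 152.7 h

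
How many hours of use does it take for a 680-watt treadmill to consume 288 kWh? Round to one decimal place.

Hours = 288 kWh ÷ 0.68 kW = 423.5 h

423.5 h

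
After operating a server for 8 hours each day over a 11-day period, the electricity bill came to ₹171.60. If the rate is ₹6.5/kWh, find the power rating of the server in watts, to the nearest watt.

Energy = ₹171.60 ÷ ₹6.5/kWh = 26.4 kWh
Runtime = 8 h/day × 11 days = 88 h
Power = 26.4 kWh ÷ 88 h = 0.3 kW = 300 W

300 W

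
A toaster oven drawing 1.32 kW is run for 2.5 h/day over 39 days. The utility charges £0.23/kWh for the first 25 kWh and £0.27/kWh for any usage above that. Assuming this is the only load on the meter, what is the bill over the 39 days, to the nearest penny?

Runtime = 2.5 h/day × 39 days = 97.5 h
Energy = 1.32 kW × 97.5 h = 128.7 kWh
Tier 1 (0–25 kWh): 25 × £0.23 = £5.75
Above 25 kWh: 103.7 × £0.27 = £27.999
Bill = £33.75

£33.75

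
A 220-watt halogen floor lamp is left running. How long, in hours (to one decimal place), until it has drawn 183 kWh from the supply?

Hours = 183 kWh ÷ 0.22 kW = 831.8 h

831.8 h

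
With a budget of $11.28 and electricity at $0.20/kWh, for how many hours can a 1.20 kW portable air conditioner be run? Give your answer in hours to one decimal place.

47.0 h

Energy available = $11.28 ÷ $0.20/kWh = 56.4 kWh
Hours = 56.4 kWh ÷ 1.2 kW = 47.0 h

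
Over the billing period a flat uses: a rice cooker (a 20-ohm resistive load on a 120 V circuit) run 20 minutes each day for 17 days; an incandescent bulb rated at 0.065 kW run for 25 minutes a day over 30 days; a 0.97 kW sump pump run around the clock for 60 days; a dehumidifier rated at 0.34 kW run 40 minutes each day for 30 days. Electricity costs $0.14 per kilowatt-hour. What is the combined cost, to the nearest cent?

$197.19

rice cooker: Power = V²/R = 120²/20 = 720 W = 0.72 kW
rice cooker: Runtime = 20 min × 17 = 340 min = 5.666666… h
rice cooker: 0.72 kW × 5.666666… h = 4.08 kWh
incandescent bulb: Runtime = 25 min × 30 = 750 min = 12.5 h
incandescent bulb: 0.065 kW × 12.5 h = 0.8125 kWh
sump pump: Runtime = 24 h × 60 = 1440 h
sump pump: 0.97 kW × 1440 h = 1396.8 kWh
dehumidifier: Runtime = 40 min × 30 = 1200 min = 20 h
dehumidifier: 0.34 kW × 20 h = 6.8 kWh
Total energy = 1408.4925 kWh
Cost = 1408.4925 × $0.14 = $197.19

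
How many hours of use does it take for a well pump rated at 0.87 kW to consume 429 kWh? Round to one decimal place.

Hours = 429 kWh ÷ 0.87 kW = 493.1 h

493.1 h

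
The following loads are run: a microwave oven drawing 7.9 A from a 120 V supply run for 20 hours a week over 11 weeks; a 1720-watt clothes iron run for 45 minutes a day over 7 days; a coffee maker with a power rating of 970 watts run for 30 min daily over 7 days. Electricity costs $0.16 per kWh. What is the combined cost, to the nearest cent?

$35.36

microwave oven: Power = 7.9 A × 120 V = 948 W = 0.948 kW
microwave oven: Runtime = 20 h/week × 11 weeks = 220 h
microwave oven: 0.948 kW × 220 h = 208.56 kWh
clothes iron: Runtime = 45 min × 7 = 315 min = 5.25 h
clothes iron: 1.72 kW × 5.25 h = 9.03 kWh
coffee maker: Runtime = 30 min × 7 = 210 min = 3.5 h
coffee maker: 0.97 kW × 3.5 h = 3.395 kWh
Total energy = 220.985 kWh
Cost = 220.985 × $0.16 = $35.36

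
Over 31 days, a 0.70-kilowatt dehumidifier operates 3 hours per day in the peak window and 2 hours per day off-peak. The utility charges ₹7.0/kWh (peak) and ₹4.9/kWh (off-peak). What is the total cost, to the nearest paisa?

Peak energy = 0.7 kW × 3 h × 31 = 65.1 kWh
Off-peak energy = 0.7 kW × 2 h × 31 = 43.4 kWh
Cost = 65.1 × ₹7.0 + 43.4 × ₹4.9 = ₹455.7 + ₹212.66 = ₹668.36

₹668.36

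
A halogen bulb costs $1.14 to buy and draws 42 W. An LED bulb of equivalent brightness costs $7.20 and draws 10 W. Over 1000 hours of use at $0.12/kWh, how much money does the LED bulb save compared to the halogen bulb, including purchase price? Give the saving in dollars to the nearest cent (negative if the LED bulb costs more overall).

halogen bulb: $1.14 + (42/1000) kW × 1000 h × $0.12 = $1.14 + $5.04 = $6.18
LED bulb: $7.20 + (10/1000) kW × 1000 h × $0.12 = $7.20 + $1.2 = $8.4
Saving = $6.18 − $8.4 = −$2.22

-$2.22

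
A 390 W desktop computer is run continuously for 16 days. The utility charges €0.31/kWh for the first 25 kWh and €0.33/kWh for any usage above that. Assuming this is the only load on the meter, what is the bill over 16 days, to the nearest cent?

Runtime = 24 h × 16 = 384 h
Energy = 0.39 kW × 384 h = 149.76 kWh
Tier 1 (0–25 kWh): 25 × €0.31 = €7.75
Above 25 kWh: 124.76 × €0.33 = €41.1708
Bill = €48.92

€48.92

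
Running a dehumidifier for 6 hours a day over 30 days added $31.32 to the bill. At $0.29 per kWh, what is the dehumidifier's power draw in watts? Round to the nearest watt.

Energy = $31.32 ÷ $0.29/kWh = 108 kWh
Runtime = 6 h/day × 30 days = 180 h
Power = 108 kWh ÷ 180 h = 0.6 kW = 600 W

600 W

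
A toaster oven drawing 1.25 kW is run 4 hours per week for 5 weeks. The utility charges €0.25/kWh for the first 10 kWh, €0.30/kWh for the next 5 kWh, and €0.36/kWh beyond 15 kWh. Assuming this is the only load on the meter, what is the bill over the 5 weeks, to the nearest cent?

€7.60

Runtime = 4 h/week × 5 weeks = 20 h
Energy = 1.25 kW × 20 h = 25 kWh
Tier 1 (0–10 kWh): 10 × €0.25 = €2.5
Tier 2 (10–15 kWh): 5 × €0.30 = €1.5
Above 15 kWh: 10 × €0.36 = €3.6
Bill = €7.60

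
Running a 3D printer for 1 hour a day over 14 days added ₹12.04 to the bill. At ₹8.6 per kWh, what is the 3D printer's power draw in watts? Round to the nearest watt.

100 W

Energy = ₹12.04 ÷ ₹8.6/kWh = 1.4 kWh
Runtime = 1 h/day × 14 days = 14 h
Power = 1.4 kWh ÷ 14 h = 0.1 kW = 100 W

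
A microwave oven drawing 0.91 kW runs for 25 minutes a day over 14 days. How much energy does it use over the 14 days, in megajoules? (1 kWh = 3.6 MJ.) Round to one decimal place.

Runtime = 25 min × 14 = 350 min = 5.833333… h
Energy = 0.91 kW × 5.833333… h = 5.308333… kWh
= 5.308333… × 3.6 MJ = 19.1 MJ

19.1 MJ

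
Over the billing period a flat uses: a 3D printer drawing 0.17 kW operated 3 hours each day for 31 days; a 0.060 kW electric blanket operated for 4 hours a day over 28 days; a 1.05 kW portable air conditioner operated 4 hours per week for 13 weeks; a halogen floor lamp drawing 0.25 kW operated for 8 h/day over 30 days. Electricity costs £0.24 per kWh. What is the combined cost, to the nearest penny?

3D printer: Runtime = 3 h/day × 31 days = 93 h
3D printer: 0.17 kW × 93 h = 15.81 kWh
electric blanket: Runtime = 4 h/day × 28 days = 112 h
electric blanket: 0.06 kW × 112 h = 6.72 kWh
portable air conditioner: Runtime = 4 h/week × 13 weeks = 52 h
portable air conditioner: 1.05 kW × 52 h = 54.6 kWh
halogen floor lamp: Runtime = 8 h/day × 30 days = 240 h
halogen floor lamp: 0.25 kW × 240 h = 60 kWh
Total energy = 137.13 kWh
Cost = 137.13 × £0.24 = £32.91

£32.91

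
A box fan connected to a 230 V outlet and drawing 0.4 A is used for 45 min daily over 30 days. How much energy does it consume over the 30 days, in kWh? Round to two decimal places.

Power = 0.4 A × 230 V = 92 W = 0.092 kW
Runtime = 45 min × 30 = 1350 min = 22.5 h
Energy = 0.092 kW × 22.5 h = 2.07 kWh

2.07 kWh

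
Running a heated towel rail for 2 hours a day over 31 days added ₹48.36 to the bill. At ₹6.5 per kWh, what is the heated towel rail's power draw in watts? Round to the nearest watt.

Energy = ₹48.36 ÷ ₹6.5/kWh = 7.44 kWh
Runtime = 2 h/day × 31 days = 62 h
Power = 7.44 kWh ÷ 62 h = 0.12 kW = 120 W

120 W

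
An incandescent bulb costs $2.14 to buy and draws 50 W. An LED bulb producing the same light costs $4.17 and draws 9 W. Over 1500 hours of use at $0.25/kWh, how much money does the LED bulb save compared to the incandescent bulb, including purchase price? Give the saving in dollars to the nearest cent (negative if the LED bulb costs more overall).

incandescent bulb: $2.14 + (50/1000) kW × 1500 h × $0.25 = $2.14 + $18.75 = $20.89
LED bulb: $4.17 + (9/1000) kW × 1500 h × $0.25 = $4.17 + $3.375 = $7.545
Saving = $20.89 − $7.545 = $13.345 → $13.35

$13.35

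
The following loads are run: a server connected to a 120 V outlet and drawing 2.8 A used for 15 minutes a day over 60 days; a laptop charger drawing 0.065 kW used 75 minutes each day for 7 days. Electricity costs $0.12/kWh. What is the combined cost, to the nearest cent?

$0.67

server: Power = 2.8 A × 120 V = 336 W = 0.336 kW
server: Runtime = 15 min × 60 = 900 min = 15 h
server: 0.336 kW × 15 h = 5.04 kWh
laptop charger: Runtime = 75 min × 7 = 525 min = 8.75 h
laptop charger: 0.065 kW × 8.75 h = 0.56875 kWh
Total energy = 5.60875 kWh
Cost = 5.60875 × $0.12 = $0.67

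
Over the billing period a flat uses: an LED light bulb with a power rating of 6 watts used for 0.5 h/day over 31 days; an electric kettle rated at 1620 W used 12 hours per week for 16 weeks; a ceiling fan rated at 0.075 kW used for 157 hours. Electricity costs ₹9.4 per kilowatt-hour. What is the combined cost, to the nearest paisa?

₹3035.34

LED light bulb: Runtime = 0.5 h/day × 31 days = 15.5 h
LED light bulb: 0.006 kW × 15.5 h = 0.093 kWh
electric kettle: Runtime = 12 h/week × 16 weeks = 192 h
electric kettle: 1.62 kW × 192 h = 311.04 kWh
ceiling fan: 0.075 kW × 157 h = 11.775 kWh
Total energy = 322.908 kWh
Cost = 322.908 × ₹9.4 = ₹3035.34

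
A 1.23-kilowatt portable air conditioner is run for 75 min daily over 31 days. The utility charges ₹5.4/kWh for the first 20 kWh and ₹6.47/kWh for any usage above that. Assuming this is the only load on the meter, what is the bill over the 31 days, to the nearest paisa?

₹286.98

Runtime = 75 min × 31 = 2325 min = 38.75 h
Energy = 1.23 kW × 38.75 h = 47.6625 kWh
Tier 1 (0–20 kWh): 20 × ₹5.4 = ₹108
Above 20 kWh: 27.6625 × ₹6.47 = ₹178.976375
Bill = ₹286.98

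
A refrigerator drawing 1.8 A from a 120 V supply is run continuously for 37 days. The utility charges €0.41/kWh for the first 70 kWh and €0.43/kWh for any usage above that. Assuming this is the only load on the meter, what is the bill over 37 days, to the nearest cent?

€81.08

Power = 1.8 A × 120 V = 216 W = 0.216 kW
Runtime = 24 h × 37 = 888 h
Energy = 0.216 kW × 888 h = 191.808 kWh
Tier 1 (0–70 kWh): 70 × €0.41 = €28.7
Above 70 kWh: 121.808 × €0.43 = €52.37744
Bill = €81.08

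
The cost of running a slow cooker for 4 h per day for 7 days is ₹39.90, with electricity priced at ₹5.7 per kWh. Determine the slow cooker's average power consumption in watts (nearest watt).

Energy = ₹39.90 ÷ ₹5.7/kWh = 7 kWh
Runtime = 4 h/day × 7 days = 28 h
Power = 7 kWh ÷ 28 h = 0.25 kW = 250 W

250 W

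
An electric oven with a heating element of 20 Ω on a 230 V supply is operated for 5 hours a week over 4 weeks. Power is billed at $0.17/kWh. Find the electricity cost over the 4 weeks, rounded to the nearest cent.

Power = V²/R = 230²/20 = 2645 W = 2.645 kW
Runtime = 5 h/week × 4 weeks = 20 h
Energy = 2.645 kW × 20 h = 52.9 kWh
Cost = 52.9 kWh × $0.17/kWh = $8.99

$8.99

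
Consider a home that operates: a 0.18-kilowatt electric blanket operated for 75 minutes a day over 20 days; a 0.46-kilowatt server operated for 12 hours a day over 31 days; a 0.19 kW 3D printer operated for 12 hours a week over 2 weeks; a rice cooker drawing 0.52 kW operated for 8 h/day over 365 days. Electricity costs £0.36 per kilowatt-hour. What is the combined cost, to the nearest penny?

£611.49

electric blanket: Runtime = 75 min × 20 = 1500 min = 25 h
electric blanket: 0.18 kW × 25 h = 4.5 kWh
server: Runtime = 12 h/day × 31 days = 372 h
server: 0.46 kW × 372 h = 171.12 kWh
3D printer: Runtime = 12 h/week × 2 weeks = 24 h
3D printer: 0.19 kW × 24 h = 4.56 kWh
rice cooker: Runtime = 8 h/day × 365 days = 2920 h
rice cooker: 0.52 kW × 2920 h = 1518.4 kWh
Total energy = 1698.58 kWh
Cost = 1698.58 × £0.36 = £611.49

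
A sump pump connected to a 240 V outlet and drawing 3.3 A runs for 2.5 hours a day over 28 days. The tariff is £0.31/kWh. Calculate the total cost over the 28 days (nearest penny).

£17.19

Power = 3.3 A × 240 V = 792 W = 0.792 kW
Runtime = 2.5 h/day × 28 days = 70 h
Energy = 0.792 kW × 70 h = 55.44 kWh
Cost = 55.44 kWh × £0.31/kWh = £17.19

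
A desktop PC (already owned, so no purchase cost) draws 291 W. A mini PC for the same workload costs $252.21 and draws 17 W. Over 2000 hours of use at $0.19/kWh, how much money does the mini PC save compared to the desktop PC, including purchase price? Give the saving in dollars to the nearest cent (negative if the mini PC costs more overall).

-$148.09

desktop PC: $0.00 + (291/1000) kW × 2000 h × $0.19 = $0.00 + $110.58 = $110.58
mini PC: $252.21 + (17/1000) kW × 2000 h × $0.19 = $252.21 + $6.46 = $258.67
Saving = $110.58 − $258.67 = −$148.09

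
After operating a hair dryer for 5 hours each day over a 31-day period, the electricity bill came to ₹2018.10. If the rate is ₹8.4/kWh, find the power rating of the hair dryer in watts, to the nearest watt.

Energy = ₹2018.10 ÷ ₹8.4/kWh = 240.25 kWh
Runtime = 5 h/day × 31 days = 155 h
Power = 240.25 kWh ÷ 155 h = 1.55 kW = 1550 W

1550 W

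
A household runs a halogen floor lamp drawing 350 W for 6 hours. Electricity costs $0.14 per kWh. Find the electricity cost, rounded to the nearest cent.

$0.29

Energy = 0.35 kW × 6 h = 2.1 kWh
Cost = 2.1 kWh × $0.14/kWh = $0.29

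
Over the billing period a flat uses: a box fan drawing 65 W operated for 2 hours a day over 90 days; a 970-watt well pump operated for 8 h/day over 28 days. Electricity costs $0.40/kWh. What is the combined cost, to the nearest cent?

box fan: Runtime = 2 h/day × 90 days = 180 h
box fan: 0.065 kW × 180 h = 11.7 kWh
well pump: Runtime = 8 h/day × 28 days = 224 h
well pump: 0.97 kW × 224 h = 217.28 kWh
Total energy = 228.98 kWh
Cost = 228.98 × $0.40 = $91.59

$91.59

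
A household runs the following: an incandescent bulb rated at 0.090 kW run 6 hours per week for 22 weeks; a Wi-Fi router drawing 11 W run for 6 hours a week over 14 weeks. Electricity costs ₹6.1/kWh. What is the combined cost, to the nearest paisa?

incandescent bulb: Runtime = 6 h/week × 22 weeks = 132 h
incandescent bulb: 0.09 kW × 132 h = 11.88 kWh
Wi-Fi router: Runtime = 6 h/week × 14 weeks = 84 h
Wi-Fi router: 0.011 kW × 84 h = 0.924 kWh
Total energy = 12.804 kWh
Cost = 12.804 × ₹6.1 = ₹78.10

₹78.10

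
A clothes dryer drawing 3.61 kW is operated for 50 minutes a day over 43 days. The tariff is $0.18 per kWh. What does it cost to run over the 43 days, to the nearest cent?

Runtime = 50 min × 43 = 2150 min = 35.833333… h
Energy = 3.61 kW × 35.833333… h = 129.358333… kWh
Cost = 129.358333… kWh × $0.18/kWh = $23.28

$23.28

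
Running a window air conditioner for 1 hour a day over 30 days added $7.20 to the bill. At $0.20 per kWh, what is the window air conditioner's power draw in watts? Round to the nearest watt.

Energy = $7.20 ÷ $0.20/kWh = 36 kWh
Runtime = 1 h/day × 30 days = 30 h
Power = 36 kWh ÷ 30 h = 1.2 kW = 1200 W

1200 W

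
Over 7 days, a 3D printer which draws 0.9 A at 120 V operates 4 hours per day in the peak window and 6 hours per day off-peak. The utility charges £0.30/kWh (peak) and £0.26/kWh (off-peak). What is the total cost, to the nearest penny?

£2.09

Power = 0.9 A × 120 V = 108 W = 0.108 kW
Peak energy = 0.108 kW × 4 h × 7 = 3.024 kWh
Off-peak energy = 0.108 kW × 6 h × 7 = 4.536 kWh
Cost = 3.024 × £0.30 + 4.536 × £0.26 = £0.9072 + £1.17936 = £2.09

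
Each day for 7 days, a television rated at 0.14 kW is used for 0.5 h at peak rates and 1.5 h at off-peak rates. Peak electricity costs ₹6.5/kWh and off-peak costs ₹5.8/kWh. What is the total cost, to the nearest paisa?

₹11.71

Peak energy = 0.14 kW × 0.5 h × 7 = 0.49 kWh
Off-peak energy = 0.14 kW × 1.5 h × 7 = 1.47 kWh
Cost = 0.49 × ₹6.5 + 1.47 × ₹5.8 = ₹3.185 + ₹8.526 = ₹11.71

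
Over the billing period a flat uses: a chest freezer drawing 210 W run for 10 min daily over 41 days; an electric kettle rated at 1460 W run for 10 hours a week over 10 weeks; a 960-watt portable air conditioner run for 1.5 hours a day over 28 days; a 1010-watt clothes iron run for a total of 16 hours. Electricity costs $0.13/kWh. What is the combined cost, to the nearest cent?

chest freezer: Runtime = 10 min × 41 = 410 min = 6.833333… h
chest freezer: 0.21 kW × 6.833333… h = 1.435 kWh
electric kettle: Runtime = 10 h/week × 10 weeks = 100 h
electric kettle: 1.46 kW × 100 h = 146 kWh
portable air conditioner: Runtime = 1.5 h/day × 28 days = 42 h
portable air conditioner: 0.96 kW × 42 h = 40.32 kWh
clothes iron: 1.01 kW × 16 h = 16.16 kWh
Total energy = 203.915 kWh
Cost = 203.915 × $0.13 = $26.51

$26.51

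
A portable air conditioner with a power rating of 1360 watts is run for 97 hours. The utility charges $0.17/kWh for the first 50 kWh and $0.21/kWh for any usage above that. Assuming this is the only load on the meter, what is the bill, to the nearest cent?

Energy = 1.36 kW × 97 h = 131.92 kWh
Tier 1 (0–50 kWh): 50 × $0.17 = $8.5
Above 50 kWh: 81.92 × $0.21 = $17.2032
Bill = $25.70

$25.70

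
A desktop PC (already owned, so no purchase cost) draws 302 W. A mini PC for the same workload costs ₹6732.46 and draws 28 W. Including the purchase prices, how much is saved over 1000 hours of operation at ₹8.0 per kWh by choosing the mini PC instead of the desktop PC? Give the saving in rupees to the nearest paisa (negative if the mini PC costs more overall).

desktop PC: ₹0.00 + (302/1000) kW × 1000 h × ₹8.0 = ₹0.00 + ₹2416 = ₹2416
mini PC: ₹6732.46 + (28/1000) kW × 1000 h × ₹8.0 = ₹6732.46 + ₹224 = ₹6956.46
Saving = ₹2416 − ₹6956.46 = −₹4540.46

-₹4540.46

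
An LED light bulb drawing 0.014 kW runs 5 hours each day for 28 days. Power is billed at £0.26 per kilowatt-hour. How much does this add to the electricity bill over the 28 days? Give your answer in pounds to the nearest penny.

£0.51

Runtime = 5 h/day × 28 days = 140 h
Energy = 0.014 kW × 140 h = 1.96 kWh
Cost = 1.96 kWh × £0.26/kWh = £0.51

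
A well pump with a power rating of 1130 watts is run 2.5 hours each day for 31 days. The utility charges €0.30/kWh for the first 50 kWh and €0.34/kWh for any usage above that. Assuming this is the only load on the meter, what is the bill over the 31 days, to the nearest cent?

€27.78

Runtime = 2.5 h/day × 31 days = 77.5 h
Energy = 1.13 kW × 77.5 h = 87.575 kWh
Tier 1 (0–50 kWh): 50 × €0.30 = €15
Above 50 kWh: 37.575 × €0.34 = €12.7755
Bill = €27.78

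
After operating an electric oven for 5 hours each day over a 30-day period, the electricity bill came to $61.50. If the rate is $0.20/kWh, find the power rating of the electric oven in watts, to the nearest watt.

Energy = $61.50 ÷ $0.20/kWh = 307.5 kWh
Runtime = 5 h/day × 30 days = 150 h
Power = 307.5 kWh ÷ 150 h = 2.05 kW = 2050 W

2050 W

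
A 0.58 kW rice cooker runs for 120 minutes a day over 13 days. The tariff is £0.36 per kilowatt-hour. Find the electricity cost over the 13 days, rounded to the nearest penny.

£5.43

Runtime = 120 min × 13 = 1560 min = 26 h
Energy = 0.58 kW × 26 h = 15.08 kWh
Cost = 15.08 kWh × £0.36/kWh = £5.43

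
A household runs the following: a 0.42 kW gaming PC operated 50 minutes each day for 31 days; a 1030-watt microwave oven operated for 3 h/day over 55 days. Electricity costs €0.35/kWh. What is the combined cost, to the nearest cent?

€63.28

gaming PC: Runtime = 50 min × 31 = 1550 min = 25.833333… h
gaming PC: 0.42 kW × 25.833333… h = 10.85 kWh
microwave oven: Runtime = 3 h/day × 55 days = 165 h
microwave oven: 1.03 kW × 165 h = 169.95 kWh
Total energy = 180.8 kWh
Cost = 180.8 × €0.35 = €63.28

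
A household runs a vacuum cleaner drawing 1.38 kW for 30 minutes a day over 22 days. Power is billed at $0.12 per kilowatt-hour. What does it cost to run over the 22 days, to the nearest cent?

Runtime = 30 min × 22 = 660 min = 11 h
Energy = 1.38 kW × 11 h = 15.18 kWh
Cost = 15.18 kWh × $0.12/kWh = $1.82

$1.82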